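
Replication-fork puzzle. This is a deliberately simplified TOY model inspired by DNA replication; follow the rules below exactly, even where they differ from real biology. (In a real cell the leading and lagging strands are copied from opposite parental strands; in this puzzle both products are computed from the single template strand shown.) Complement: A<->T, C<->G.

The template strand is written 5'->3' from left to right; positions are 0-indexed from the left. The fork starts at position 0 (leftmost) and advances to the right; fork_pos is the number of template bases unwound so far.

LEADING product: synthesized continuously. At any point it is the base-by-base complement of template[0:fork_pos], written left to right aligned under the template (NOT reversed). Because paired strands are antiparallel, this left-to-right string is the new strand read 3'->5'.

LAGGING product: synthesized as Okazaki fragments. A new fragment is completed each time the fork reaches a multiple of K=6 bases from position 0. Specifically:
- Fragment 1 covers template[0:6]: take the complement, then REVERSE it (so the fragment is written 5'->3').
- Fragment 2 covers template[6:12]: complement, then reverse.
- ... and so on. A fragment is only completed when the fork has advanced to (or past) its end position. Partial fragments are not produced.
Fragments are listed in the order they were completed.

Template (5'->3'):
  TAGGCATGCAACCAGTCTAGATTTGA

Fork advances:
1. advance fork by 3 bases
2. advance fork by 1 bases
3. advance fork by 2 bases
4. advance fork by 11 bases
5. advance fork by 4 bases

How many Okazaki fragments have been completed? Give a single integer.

Answer: 3

Derivation:
Step 1: advance 3 -> fork_pos = 0 + 3 = 3. Next multiple of 6 is 6 (not reached); still 0 fragment(s).
Step 2: advance 1 -> fork_pos = 3 + 1 = 4. Next multiple of 6 is 6 (not reached); still 0 fragment(s).
Step 3: advance 2 -> fork_pos = 4 + 2 = 6. Reached multiple(s) of 6: 6 -> fragment 1 completed (1 total).
Step 4: advance 11 -> fork_pos = 6 + 11 = 17. Reached multiple(s) of 6: 12 -> fragment 2 completed (2 total).
Step 5: advance 4 -> fork_pos = 17 + 4 = 21. Reached multiple(s) of 6: 18 -> fragment 3 completed (3 total).
Check: final fork_pos = 21; the multiples of 6 that are <= 21 are 6..18 -> 21 // 6 = 3 completed fragment(s).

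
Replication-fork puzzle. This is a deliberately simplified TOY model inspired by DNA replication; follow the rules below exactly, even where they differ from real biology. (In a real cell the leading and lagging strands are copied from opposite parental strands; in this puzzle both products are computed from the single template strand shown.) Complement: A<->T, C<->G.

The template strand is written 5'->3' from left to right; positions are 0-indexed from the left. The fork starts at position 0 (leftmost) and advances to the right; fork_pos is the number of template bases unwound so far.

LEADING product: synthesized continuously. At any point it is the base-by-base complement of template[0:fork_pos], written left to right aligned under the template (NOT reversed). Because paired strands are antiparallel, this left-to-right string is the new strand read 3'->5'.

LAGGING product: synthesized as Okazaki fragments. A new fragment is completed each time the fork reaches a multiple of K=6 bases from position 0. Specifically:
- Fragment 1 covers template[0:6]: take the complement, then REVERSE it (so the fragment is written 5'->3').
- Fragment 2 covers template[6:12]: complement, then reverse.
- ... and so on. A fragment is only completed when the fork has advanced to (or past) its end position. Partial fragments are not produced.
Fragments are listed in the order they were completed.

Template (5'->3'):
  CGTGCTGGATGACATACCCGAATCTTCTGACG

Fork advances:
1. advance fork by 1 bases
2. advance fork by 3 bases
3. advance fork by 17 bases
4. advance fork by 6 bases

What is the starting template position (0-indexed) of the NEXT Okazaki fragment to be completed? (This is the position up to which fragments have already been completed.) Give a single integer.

Step 1: advance 1 -> fork_pos = 0 + 1 = 1. Next multiple of 6 is 6 (not reached); still 0 fragment(s).
Step 2: advance 3 -> fork_pos = 1 + 3 = 4. Next multiple of 6 is 6 (not reached); still 0 fragment(s).
Step 3: advance 17 -> fork_pos = 4 + 17 = 21. Reached multiple(s) of 6: 6, 12, 18 -> fragments 1-3 completed (3 total).
Step 4: advance 6 -> fork_pos = 21 + 6 = 27. Reached multiple(s) of 6: 24 -> fragment 4 completed (4 total).
4 fragment(s) completed, covering template[0:24] (4 x 6 = 24). The next fragment, fragment 5, covers template[24:30], so it starts at position 24.

Answer: 24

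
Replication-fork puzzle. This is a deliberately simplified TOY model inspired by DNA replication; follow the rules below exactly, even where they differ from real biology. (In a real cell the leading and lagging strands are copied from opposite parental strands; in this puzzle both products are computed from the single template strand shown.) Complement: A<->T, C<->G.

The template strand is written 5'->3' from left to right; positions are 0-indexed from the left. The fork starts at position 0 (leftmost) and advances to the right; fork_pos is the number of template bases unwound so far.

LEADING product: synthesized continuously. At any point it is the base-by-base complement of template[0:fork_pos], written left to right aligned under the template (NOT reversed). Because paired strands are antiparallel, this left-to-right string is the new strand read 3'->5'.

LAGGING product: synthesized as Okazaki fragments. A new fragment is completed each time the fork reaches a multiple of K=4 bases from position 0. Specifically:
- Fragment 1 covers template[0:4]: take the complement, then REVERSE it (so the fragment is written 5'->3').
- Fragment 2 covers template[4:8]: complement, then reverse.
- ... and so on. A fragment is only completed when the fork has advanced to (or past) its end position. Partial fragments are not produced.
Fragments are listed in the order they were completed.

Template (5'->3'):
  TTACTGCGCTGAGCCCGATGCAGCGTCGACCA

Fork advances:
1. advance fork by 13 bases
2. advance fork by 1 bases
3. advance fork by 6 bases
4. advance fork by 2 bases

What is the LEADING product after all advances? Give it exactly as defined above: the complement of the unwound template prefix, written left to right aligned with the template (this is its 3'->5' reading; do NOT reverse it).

Answer: AATGACGCGACTCGGGCTACGT

Derivation:
Step 1: advance 13 -> fork_pos = 0 + 13 = 13.
Step 2: advance 1 -> fork_pos = 13 + 1 = 14.
Step 3: advance 6 -> fork_pos = 14 + 6 = 20.
Step 4: advance 2 -> fork_pos = 20 + 2 = 22.
Unwound prefix: template[0:22] = TTACTGCGCTGAGCCCGATGCA
Complement it base by base (A<->T, C<->G), keeping left-to-right order:
  [0:5] TTACT -> AATGA
  [5:10] GCGCT -> CGCGA
  [10:15] GAGCC -> CTCGG
  [15:20] CGATG -> GCTAC
  [20:22] CA -> GT
Concatenate: AATGACGCGACTCGGGCTACGT (length 22; written aligned with the template, i.e. 3'->5').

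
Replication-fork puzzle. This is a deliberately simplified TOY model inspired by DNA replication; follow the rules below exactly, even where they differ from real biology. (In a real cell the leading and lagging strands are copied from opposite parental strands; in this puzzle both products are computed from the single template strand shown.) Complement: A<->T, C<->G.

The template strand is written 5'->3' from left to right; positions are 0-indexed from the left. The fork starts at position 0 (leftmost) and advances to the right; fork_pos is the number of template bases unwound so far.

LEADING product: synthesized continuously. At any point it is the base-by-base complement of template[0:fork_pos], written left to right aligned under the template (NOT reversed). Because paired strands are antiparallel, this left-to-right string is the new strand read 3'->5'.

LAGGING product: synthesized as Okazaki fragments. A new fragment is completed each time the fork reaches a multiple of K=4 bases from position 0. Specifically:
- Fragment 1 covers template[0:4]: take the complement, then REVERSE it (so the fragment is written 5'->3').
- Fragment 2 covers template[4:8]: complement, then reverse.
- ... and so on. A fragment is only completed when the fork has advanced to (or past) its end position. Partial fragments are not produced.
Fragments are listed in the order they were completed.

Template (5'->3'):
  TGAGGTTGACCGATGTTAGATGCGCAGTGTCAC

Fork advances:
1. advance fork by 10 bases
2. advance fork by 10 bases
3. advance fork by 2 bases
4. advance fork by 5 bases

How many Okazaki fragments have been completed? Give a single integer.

Answer: 6

Derivation:
Step 1: advance 10 -> fork_pos = 0 + 10 = 10. Reached multiple(s) of 4: 4, 8 -> fragments 1-2 completed (2 total).
Step 2: advance 10 -> fork_pos = 10 + 10 = 20. Reached multiple(s) of 4: 12, 16, 20 -> fragments 3-5 completed (5 total).
Step 3: advance 2 -> fork_pos = 20 + 2 = 22. Next multiple of 4 is 24 (not reached); still 5 fragment(s).
Step 4: advance 5 -> fork_pos = 22 + 5 = 27. Reached multiple(s) of 4: 24 -> fragment 6 completed (6 total).
Check: final fork_pos = 27; the multiples of 4 that are <= 27 are 4..24 -> 27 // 4 = 6 completed fragment(s).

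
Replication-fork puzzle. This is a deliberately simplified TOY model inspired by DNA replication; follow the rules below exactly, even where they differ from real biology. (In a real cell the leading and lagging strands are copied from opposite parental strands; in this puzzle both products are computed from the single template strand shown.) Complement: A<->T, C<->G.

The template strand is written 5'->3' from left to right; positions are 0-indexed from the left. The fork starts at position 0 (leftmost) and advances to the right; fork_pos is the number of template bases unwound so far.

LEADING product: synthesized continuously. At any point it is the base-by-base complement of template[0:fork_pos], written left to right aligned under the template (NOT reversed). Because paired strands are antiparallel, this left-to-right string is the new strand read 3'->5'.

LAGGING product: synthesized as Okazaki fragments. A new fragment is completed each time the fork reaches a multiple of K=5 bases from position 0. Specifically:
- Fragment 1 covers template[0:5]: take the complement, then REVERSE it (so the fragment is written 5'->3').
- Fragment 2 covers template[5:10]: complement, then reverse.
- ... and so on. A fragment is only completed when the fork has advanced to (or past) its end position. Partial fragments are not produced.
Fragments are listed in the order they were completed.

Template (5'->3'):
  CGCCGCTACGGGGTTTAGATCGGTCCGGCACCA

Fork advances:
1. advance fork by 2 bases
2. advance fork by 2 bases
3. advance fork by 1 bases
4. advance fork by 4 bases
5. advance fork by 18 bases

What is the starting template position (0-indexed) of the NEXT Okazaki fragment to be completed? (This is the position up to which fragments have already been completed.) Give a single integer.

Step 1: advance 2 -> fork_pos = 0 + 2 = 2. Next multiple of 5 is 5 (not reached); still 0 fragment(s).
Step 2: advance 2 -> fork_pos = 2 + 2 = 4. Next multiple of 5 is 5 (not reached); still 0 fragment(s).
Step 3: advance 1 -> fork_pos = 4 + 1 = 5. Reached multiple(s) of 5: 5 -> fragment 1 completed (1 total).
Step 4: advance 4 -> fork_pos = 5 + 4 = 9. Next multiple of 5 is 10 (not reached); still 1 fragment(s).
Step 5: advance 18 -> fork_pos = 9 + 18 = 27. Reached multiple(s) of 5: 10, 15, 20, 25 -> fragments 2-5 completed (5 total).
5 fragment(s) completed, covering template[0:25] (5 x 5 = 25). The next fragment, fragment 6, covers template[25:30], so it starts at position 25.

Answer: 25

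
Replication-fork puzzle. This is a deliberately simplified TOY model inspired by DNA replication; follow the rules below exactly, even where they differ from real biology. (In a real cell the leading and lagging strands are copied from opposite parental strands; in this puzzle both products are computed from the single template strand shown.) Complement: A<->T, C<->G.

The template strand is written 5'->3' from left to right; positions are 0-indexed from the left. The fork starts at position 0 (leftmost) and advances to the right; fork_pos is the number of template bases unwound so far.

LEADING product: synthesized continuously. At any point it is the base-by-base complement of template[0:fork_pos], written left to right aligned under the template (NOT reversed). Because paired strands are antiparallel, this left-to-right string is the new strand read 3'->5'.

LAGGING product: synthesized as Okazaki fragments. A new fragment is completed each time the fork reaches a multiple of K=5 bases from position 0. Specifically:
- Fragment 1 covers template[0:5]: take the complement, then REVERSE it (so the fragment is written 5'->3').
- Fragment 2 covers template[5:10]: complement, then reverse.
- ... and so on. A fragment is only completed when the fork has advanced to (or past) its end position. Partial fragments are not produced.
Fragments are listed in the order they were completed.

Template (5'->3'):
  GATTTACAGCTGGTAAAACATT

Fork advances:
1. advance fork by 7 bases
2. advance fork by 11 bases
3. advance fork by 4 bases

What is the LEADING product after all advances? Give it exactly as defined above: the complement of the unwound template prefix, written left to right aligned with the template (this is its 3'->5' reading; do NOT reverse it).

Step 1: advance 7 -> fork_pos = 0 + 7 = 7.
Step 2: advance 11 -> fork_pos = 7 + 11 = 18.
Step 3: advance 4 -> fork_pos = 18 + 4 = 22.
Unwound prefix: template[0:22] = GATTTACAGCTGGTAAAACATT
Complement it base by base (A<->T, C<->G), keeping left-to-right order:
  [0:5] GATTT -> CTAAA
  [5:10] ACAGC -> TGTCG
  [10:15] TGGTA -> ACCAT
  [15:20] AAACA -> TTTGT
  [20:22] TT -> AA
Concatenate: CTAAATGTCGACCATTTTGTAA (length 22; written aligned with the template, i.e. 3'->5').

Answer: CTAAATGTCGACCATTTTGTAA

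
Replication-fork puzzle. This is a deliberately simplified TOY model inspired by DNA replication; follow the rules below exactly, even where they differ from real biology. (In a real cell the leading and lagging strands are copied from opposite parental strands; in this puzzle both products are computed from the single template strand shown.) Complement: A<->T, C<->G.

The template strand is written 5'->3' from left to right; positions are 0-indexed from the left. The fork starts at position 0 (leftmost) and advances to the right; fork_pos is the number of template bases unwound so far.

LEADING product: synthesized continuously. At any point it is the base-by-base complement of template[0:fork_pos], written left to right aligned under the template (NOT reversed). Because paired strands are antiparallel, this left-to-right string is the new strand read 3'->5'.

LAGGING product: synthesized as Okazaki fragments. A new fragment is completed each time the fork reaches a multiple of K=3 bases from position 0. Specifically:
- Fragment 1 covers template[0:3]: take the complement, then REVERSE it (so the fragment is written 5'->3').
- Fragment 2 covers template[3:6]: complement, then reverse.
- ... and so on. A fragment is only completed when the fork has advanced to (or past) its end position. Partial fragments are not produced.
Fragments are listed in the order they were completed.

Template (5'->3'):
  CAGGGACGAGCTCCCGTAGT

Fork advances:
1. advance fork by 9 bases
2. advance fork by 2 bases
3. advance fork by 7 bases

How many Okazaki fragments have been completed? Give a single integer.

Answer: 6

Derivation:
Step 1: advance 9 -> fork_pos = 0 + 9 = 9. Reached multiple(s) of 3: 3, 6, 9 -> fragments 1-3 completed (3 total).
Step 2: advance 2 -> fork_pos = 9 + 2 = 11. Next multiple of 3 is 12 (not reached); still 3 fragment(s).
Step 3: advance 7 -> fork_pos = 11 + 7 = 18. Reached multiple(s) of 3: 12, 15, 18 -> fragments 4-6 completed (6 total).
Check: final fork_pos = 18; the multiples of 3 that are <= 18 are 3..18 -> 18 // 3 = 6 completed fragment(s).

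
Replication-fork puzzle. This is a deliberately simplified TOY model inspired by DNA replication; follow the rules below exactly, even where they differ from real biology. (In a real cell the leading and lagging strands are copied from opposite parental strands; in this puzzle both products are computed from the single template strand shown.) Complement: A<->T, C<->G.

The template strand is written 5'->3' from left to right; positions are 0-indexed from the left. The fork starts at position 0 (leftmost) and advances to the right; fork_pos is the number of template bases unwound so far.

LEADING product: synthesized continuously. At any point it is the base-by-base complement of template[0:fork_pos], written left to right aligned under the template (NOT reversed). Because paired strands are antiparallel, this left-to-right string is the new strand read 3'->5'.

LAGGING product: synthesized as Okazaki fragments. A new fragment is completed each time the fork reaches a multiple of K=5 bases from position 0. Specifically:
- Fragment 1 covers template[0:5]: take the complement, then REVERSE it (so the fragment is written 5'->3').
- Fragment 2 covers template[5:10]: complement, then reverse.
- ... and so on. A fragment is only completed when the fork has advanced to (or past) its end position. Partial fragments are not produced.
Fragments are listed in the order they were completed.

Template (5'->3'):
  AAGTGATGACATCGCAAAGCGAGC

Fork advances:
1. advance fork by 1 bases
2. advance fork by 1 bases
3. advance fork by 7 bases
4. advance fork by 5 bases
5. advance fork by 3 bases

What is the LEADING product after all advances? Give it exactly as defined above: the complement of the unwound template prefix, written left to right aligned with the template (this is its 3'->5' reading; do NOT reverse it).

Answer: TTCACTACTGTAGCGTT

Derivation:
Step 1: advance 1 -> fork_pos = 0 + 1 = 1.
Step 2: advance 1 -> fork_pos = 1 + 1 = 2.
Step 3: advance 7 -> fork_pos = 2 + 7 = 9.
Step 4: advance 5 -> fork_pos = 9 + 5 = 14.
Step 5: advance 3 -> fork_pos = 14 + 3 = 17.
Unwound prefix: template[0:17] = AAGTGATGACATCGCAA
Complement it base by base (A<->T, C<->G), keeping left-to-right order:
  [0:5] AAGTG -> TTCAC
  [5:10] ATGAC -> TACTG
  [10:15] ATCGC -> TAGCG
  [15:17] AA -> TT
Concatenate: TTCACTACTGTAGCGTT (length 17; written aligned with the template, i.e. 3'->5').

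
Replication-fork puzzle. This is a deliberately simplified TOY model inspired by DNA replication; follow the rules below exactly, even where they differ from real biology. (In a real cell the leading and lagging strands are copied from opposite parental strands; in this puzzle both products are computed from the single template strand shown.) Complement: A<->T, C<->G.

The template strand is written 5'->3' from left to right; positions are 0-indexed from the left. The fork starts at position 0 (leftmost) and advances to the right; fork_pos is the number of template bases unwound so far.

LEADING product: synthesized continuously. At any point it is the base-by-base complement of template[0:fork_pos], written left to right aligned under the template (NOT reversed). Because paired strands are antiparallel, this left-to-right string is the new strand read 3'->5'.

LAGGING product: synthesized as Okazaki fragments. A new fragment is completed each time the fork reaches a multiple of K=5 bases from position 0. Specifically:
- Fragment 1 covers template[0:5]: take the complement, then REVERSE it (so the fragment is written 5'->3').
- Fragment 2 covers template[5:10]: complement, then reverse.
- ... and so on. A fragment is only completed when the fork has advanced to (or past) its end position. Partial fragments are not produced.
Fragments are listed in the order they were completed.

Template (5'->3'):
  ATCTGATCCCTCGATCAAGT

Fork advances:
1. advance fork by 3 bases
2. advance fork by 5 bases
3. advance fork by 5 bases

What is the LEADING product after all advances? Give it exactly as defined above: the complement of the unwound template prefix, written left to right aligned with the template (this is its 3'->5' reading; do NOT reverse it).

Step 1: advance 3 -> fork_pos = 0 + 3 = 3.
Step 2: advance 5 -> fork_pos = 3 + 5 = 8.
Step 3: advance 5 -> fork_pos = 8 + 5 = 13.
Unwound prefix: template[0:13] = ATCTGATCCCTCG
Complement it base by base (A<->T, C<->G), keeping left-to-right order:
  [0:5] ATCTG -> TAGAC
  [5:10] ATCCC -> TAGGG
  [10:13] TCG -> AGC
Concatenate: TAGACTAGGGAGC (length 13; written aligned with the template, i.e. 3'->5').

Answer: TAGACTAGGGAGC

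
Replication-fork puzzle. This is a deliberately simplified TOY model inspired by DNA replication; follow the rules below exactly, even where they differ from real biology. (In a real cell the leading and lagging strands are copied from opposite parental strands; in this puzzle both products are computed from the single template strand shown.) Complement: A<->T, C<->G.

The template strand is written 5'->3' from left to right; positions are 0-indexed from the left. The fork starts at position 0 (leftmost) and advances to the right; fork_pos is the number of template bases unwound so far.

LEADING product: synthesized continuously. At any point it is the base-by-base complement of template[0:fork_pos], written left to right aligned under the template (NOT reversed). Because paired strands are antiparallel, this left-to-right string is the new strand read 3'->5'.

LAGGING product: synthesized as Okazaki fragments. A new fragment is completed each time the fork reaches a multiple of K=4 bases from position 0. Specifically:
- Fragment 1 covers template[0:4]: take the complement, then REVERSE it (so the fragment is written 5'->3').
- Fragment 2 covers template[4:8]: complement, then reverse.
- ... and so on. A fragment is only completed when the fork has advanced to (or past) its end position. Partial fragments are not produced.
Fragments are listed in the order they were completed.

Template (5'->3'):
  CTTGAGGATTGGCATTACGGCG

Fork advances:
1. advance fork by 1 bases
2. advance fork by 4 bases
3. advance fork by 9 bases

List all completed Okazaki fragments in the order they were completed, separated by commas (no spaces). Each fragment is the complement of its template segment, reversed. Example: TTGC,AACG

Step 1: advance 1 -> fork_pos = 0 + 1 = 1. Next multiple of 4 is 4 (not reached); still 0 fragment(s).
Step 2: advance 4 -> fork_pos = 1 + 4 = 5. Reached multiple(s) of 4: 4 -> fragment 1 completed (1 total).
Step 3: advance 9 -> fork_pos = 5 + 9 = 14. Reached multiple(s) of 4: 8, 12 -> fragments 2-3 completed (3 total).
Final fork_pos = 14, so 3 fragment(s) are complete. Build each: template segment -> complement -> reverse.
Fragment 1: template[0:4] = CTTG -> complement GAAC -> reversed CAAG
Fragment 2: template[4:8] = AGGA -> complement TCCT -> reversed TCCT
Fragment 3: template[8:12] = TTGG -> complement AACC -> reversed CCAA

Answer: CAAG,TCCT,CCAA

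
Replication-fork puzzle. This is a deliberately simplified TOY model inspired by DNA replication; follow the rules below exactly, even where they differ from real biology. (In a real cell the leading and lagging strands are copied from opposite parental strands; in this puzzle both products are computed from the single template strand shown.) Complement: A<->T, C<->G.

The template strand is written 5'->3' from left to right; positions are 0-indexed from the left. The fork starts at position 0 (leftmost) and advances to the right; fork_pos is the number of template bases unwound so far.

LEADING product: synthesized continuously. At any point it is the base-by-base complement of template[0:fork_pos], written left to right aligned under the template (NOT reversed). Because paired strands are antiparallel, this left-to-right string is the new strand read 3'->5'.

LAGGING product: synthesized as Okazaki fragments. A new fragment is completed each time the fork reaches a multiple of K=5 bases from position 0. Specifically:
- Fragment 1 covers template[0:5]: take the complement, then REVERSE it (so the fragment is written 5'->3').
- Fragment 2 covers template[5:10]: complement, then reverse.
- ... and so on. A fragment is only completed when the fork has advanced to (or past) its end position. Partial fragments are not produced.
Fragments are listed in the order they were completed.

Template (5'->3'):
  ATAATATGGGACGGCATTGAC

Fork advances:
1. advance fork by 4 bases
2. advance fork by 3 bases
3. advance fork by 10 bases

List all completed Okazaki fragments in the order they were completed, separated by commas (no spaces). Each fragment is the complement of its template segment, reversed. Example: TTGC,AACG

Step 1: advance 4 -> fork_pos = 0 + 4 = 4. Next multiple of 5 is 5 (not reached); still 0 fragment(s).
Step 2: advance 3 -> fork_pos = 4 + 3 = 7. Reached multiple(s) of 5: 5 -> fragment 1 completed (1 total).
Step 3: advance 10 -> fork_pos = 7 + 10 = 17. Reached multiple(s) of 5: 10, 15 -> fragments 2-3 completed (3 total).
Final fork_pos = 17, so 3 fragment(s) are complete. Build each: template segment -> complement -> reverse.
Fragment 1: template[0:5] = ATAAT -> complement TATTA -> reversed ATTAT
Fragment 2: template[5:10] = ATGGG -> complement TACCC -> reversed CCCAT
Fragment 3: template[10:15] = ACGGC -> complement TGCCG -> reversed GCCGT

Answer: ATTAT,CCCAT,GCCGT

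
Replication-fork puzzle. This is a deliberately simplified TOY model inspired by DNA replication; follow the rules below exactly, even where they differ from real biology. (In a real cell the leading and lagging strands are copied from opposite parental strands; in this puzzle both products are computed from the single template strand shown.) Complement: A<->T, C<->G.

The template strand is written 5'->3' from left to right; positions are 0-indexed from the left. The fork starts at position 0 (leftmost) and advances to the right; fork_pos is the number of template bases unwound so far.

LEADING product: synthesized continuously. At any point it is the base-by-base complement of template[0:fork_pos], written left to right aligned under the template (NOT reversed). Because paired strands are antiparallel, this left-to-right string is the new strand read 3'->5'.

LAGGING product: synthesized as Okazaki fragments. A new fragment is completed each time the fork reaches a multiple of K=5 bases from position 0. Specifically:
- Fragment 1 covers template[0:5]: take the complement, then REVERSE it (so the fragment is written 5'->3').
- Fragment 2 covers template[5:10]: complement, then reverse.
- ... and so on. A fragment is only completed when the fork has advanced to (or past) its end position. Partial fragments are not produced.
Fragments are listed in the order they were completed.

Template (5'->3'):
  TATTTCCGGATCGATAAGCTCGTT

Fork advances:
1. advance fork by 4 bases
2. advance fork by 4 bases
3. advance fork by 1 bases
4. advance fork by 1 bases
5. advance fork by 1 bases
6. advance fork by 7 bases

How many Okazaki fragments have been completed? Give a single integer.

Step 1: advance 4 -> fork_pos = 0 + 4 = 4. Next multiple of 5 is 5 (not reached); still 0 fragment(s).
Step 2: advance 4 -> fork_pos = 4 + 4 = 8. Reached multiple(s) of 5: 5 -> fragment 1 completed (1 total).
Step 3: advance 1 -> fork_pos = 8 + 1 = 9. Next multiple of 5 is 10 (not reached); still 1 fragment(s).
Step 4: advance 1 -> fork_pos = 9 + 1 = 10. Reached multiple(s) of 5: 10 -> fragment 2 completed (2 total).
Step 5: advance 1 -> fork_pos = 10 + 1 = 11. Next multiple of 5 is 15 (not reached); still 2 fragment(s).
Step 6: advance 7 -> fork_pos = 11 + 7 = 18. Reached multiple(s) of 5: 15 -> fragment 3 completed (3 total).
Check: final fork_pos = 18; the multiples of 5 that are <= 18 are 5..15 -> 18 // 5 = 3 completed fragment(s).

Answer: 3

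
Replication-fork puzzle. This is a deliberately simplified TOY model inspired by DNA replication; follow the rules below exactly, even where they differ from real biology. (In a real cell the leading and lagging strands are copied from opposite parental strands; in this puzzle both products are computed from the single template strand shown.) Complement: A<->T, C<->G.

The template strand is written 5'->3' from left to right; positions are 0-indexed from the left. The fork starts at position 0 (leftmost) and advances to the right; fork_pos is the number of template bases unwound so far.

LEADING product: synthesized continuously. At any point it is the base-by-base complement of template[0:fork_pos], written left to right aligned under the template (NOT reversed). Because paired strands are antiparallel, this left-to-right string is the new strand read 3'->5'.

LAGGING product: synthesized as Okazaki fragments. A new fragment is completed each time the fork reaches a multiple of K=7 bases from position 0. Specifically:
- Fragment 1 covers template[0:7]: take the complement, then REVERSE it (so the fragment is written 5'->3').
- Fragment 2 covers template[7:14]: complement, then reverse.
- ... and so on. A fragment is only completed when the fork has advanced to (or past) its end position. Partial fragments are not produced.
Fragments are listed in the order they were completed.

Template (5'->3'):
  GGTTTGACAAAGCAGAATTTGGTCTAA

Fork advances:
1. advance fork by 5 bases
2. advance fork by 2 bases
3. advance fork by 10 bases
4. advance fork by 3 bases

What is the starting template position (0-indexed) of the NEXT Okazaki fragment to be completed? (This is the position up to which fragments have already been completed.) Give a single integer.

Step 1: advance 5 -> fork_pos = 0 + 5 = 5. Next multiple of 7 is 7 (not reached); still 0 fragment(s).
Step 2: advance 2 -> fork_pos = 5 + 2 = 7. Reached multiple(s) of 7: 7 -> fragment 1 completed (1 total).
Step 3: advance 10 -> fork_pos = 7 + 10 = 17. Reached multiple(s) of 7: 14 -> fragment 2 completed (2 total).
Step 4: advance 3 -> fork_pos = 17 + 3 = 20. Next multiple of 7 is 21 (not reached); still 2 fragment(s).
2 fragment(s) completed, covering template[0:14] (2 x 7 = 14). The next fragment, fragment 3, covers template[14:21], so it starts at position 14.

Answer: 14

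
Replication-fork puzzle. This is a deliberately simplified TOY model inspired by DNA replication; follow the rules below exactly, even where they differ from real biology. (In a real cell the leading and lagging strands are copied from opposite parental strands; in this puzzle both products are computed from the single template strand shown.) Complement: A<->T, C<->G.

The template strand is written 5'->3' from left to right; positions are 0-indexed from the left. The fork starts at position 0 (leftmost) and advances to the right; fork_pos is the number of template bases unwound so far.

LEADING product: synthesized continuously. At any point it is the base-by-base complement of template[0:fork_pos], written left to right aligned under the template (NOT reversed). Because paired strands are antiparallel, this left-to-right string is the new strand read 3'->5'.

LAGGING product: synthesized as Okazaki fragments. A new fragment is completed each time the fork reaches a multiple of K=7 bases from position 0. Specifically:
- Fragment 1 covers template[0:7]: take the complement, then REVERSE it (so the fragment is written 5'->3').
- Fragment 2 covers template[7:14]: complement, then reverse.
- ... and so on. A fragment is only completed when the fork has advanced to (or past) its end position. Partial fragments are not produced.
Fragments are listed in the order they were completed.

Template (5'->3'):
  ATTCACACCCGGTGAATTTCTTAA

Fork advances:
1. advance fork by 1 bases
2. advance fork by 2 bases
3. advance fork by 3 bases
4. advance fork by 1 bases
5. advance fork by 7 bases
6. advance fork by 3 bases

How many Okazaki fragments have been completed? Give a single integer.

Step 1: advance 1 -> fork_pos = 0 + 1 = 1. Next multiple of 7 is 7 (not reached); still 0 fragment(s).
Step 2: advance 2 -> fork_pos = 1 + 2 = 3. Next multiple of 7 is 7 (not reached); still 0 fragment(s).
Step 3: advance 3 -> fork_pos = 3 + 3 = 6. Next multiple of 7 is 7 (not reached); still 0 fragment(s).
Step 4: advance 1 -> fork_pos = 6 + 1 = 7. Reached multiple(s) of 7: 7 -> fragment 1 completed (1 total).
Step 5: advance 7 -> fork_pos = 7 + 7 = 14. Reached multiple(s) of 7: 14 -> fragment 2 completed (2 total).
Step 6: advance 3 -> fork_pos = 14 + 3 = 17. Next multiple of 7 is 21 (not reached); still 2 fragment(s).
Check: final fork_pos = 17; the multiples of 7 that are <= 17 are 7..14 -> 17 // 7 = 2 completed fragment(s).

Answer: 2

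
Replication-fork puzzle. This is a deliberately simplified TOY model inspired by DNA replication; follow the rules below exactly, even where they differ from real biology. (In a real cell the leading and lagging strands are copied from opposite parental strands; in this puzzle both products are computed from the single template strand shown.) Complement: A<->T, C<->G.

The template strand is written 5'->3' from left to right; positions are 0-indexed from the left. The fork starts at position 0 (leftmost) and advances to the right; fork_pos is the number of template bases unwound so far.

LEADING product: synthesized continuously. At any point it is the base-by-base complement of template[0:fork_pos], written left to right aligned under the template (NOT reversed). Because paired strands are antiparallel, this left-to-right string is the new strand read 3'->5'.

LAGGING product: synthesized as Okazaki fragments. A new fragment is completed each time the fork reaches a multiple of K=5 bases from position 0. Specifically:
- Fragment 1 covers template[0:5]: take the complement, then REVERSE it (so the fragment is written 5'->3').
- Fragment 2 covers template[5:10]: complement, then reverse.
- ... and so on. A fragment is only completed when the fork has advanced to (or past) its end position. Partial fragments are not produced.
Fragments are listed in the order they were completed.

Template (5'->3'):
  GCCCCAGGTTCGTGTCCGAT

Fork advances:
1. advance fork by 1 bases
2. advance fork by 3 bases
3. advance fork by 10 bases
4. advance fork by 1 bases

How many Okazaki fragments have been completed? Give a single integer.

Step 1: advance 1 -> fork_pos = 0 + 1 = 1. Next multiple of 5 is 5 (not reached); still 0 fragment(s).
Step 2: advance 3 -> fork_pos = 1 + 3 = 4. Next multiple of 5 is 5 (not reached); still 0 fragment(s).
Step 3: advance 10 -> fork_pos = 4 + 10 = 14. Reached multiple(s) of 5: 5, 10 -> fragments 1-2 completed (2 total).
Step 4: advance 1 -> fork_pos = 14 + 1 = 15. Reached multiple(s) of 5: 15 -> fragment 3 completed (3 total).
Check: final fork_pos = 15; the multiples of 5 that are <= 15 are 5..15 -> 15 // 5 = 3 completed fragment(s).

Answer: 3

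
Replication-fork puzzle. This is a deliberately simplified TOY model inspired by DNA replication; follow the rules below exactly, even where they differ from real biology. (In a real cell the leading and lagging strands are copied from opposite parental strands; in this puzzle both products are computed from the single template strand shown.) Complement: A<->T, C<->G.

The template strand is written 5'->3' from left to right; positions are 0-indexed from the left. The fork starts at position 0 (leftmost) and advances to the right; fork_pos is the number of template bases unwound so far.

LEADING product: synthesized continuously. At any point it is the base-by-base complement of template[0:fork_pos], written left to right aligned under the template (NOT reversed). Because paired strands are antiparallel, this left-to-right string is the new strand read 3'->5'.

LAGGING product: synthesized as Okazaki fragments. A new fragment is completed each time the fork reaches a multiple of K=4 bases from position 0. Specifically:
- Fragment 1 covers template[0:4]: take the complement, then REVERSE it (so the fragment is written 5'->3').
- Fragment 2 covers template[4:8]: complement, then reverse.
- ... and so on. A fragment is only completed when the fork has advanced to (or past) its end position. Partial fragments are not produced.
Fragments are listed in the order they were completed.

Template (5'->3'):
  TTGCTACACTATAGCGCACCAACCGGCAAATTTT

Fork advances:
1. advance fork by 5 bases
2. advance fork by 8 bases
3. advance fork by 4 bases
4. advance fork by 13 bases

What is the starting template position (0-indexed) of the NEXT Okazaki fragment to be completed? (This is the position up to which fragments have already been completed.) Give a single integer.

Step 1: advance 5 -> fork_pos = 0 + 5 = 5. Reached multiple(s) of 4: 4 -> fragment 1 completed (1 total).
Step 2: advance 8 -> fork_pos = 5 + 8 = 13. Reached multiple(s) of 4: 8, 12 -> fragments 2-3 completed (3 total).
Step 3: advance 4 -> fork_pos = 13 + 4 = 17. Reached multiple(s) of 4: 16 -> fragment 4 completed (4 total).
Step 4: advance 13 -> fork_pos = 17 + 13 = 30. Reached multiple(s) of 4: 20, 24, 28 -> fragments 5-7 completed (7 total).
7 fragment(s) completed, covering template[0:28] (7 x 4 = 28). The next fragment, fragment 8, covers template[28:32], so it starts at position 28.

Answer: 28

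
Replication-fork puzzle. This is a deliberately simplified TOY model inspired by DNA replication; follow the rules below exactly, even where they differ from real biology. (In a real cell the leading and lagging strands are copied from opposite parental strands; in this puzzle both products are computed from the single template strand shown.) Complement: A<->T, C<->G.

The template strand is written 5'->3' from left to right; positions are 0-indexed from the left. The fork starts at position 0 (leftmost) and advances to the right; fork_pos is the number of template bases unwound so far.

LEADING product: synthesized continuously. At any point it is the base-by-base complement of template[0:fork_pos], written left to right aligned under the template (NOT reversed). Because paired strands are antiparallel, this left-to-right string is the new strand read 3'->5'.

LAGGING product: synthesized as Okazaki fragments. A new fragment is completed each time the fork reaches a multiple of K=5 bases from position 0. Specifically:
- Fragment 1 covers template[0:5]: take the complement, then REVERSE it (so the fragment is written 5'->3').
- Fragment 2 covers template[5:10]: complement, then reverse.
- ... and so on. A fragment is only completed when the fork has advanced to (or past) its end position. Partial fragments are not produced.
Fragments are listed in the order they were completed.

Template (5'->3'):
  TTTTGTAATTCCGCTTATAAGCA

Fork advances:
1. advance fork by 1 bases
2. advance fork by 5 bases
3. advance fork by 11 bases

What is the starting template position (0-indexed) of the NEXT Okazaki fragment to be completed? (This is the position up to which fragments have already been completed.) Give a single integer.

Step 1: advance 1 -> fork_pos = 0 + 1 = 1. Next multiple of 5 is 5 (not reached); still 0 fragment(s).
Step 2: advance 5 -> fork_pos = 1 + 5 = 6. Reached multiple(s) of 5: 5 -> fragment 1 completed (1 total).
Step 3: advance 11 -> fork_pos = 6 + 11 = 17. Reached multiple(s) of 5: 10, 15 -> fragments 2-3 completed (3 total).
3 fragment(s) completed, covering template[0:15] (3 x 5 = 15). The next fragment, fragment 4, covers template[15:20], so it starts at position 15.

Answer: 15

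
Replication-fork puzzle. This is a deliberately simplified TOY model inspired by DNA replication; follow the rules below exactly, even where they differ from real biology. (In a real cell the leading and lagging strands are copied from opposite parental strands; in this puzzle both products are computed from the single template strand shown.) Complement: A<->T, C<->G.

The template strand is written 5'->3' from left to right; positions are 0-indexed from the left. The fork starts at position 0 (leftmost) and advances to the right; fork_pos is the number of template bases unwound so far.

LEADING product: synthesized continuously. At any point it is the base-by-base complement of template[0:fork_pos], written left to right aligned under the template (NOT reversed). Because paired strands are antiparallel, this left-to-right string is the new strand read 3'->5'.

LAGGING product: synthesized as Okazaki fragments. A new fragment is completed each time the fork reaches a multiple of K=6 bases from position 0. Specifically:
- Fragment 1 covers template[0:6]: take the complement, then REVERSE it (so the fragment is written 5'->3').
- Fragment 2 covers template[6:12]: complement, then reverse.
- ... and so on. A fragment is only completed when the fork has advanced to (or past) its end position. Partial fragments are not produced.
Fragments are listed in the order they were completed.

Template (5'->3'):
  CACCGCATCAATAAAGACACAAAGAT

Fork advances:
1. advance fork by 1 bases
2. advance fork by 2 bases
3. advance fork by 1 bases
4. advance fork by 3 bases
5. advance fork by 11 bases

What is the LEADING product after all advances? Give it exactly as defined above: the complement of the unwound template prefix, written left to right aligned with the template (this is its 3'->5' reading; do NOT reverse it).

Step 1: advance 1 -> fork_pos = 0 + 1 = 1.
Step 2: advance 2 -> fork_pos = 1 + 2 = 3.
Step 3: advance 1 -> fork_pos = 3 + 1 = 4.
Step 4: advance 3 -> fork_pos = 4 + 3 = 7.
Step 5: advance 11 -> fork_pos = 7 + 11 = 18.
Unwound prefix: template[0:18] = CACCGCATCAATAAAGAC
Complement it base by base (A<->T, C<->G), keeping left-to-right order:
  [0:5] CACCG -> GTGGC
  [5:10] CATCA -> GTAGT
  [10:15] ATAAA -> TATTT
  [15:18] GAC -> CTG
Concatenate: GTGGCGTAGTTATTTCTG (length 18; written aligned with the template, i.e. 3'->5').

Answer: GTGGCGTAGTTATTTCTG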